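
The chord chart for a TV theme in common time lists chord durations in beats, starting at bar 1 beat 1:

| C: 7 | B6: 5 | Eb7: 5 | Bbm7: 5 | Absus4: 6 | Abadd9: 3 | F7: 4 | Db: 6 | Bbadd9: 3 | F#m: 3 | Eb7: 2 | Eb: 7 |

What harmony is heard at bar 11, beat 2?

Bbadd9

Beat 2 of bar 11 is beat (11−1)×4 + 2 = 42 overall.
Running totals: C ends at 7, B6 ends at 12, Eb7 ends at 17, Bbm7 ends at 22, Absus4 ends at 28, Abadd9 ends at 31, F7 ends at 35, Db ends at 41, Bbadd9 ends at 44.
Beat 42 falls within Bbadd9.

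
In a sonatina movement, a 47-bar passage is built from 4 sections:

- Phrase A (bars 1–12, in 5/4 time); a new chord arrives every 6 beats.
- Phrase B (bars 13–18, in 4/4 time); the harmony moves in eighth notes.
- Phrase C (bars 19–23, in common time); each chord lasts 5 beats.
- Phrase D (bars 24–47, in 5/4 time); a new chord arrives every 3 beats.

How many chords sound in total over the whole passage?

102 chords

A has 60 beats and chords last 6 each, so 10 chords.
B has 24 beats and chords last 0.5 each, so 48 chords.
C has 20 beats and chords last 5 each, so 4 chords.
D has 120 beats and chords last 3 each, so 40 chords.
Total: 10 + 48 + 4 + 40 = 102.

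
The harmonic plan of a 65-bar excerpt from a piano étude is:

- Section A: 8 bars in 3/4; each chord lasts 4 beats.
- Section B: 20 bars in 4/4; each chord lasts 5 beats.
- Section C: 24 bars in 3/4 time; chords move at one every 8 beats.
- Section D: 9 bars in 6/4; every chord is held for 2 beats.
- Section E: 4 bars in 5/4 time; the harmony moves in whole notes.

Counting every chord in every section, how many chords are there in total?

63 chords

A has 24 beats and chords last 4 each, so 6 chords.
B has 80 beats and chords last 5 each, so 16 chords.
C has 72 beats and chords last 8 each, so 9 chords.
D has 54 beats and chords last 2 each, so 27 chords.
E has 20 beats and chords last 4 each, so 5 chords.
Total: 6 + 16 + 9 + 27 + 5 = 63.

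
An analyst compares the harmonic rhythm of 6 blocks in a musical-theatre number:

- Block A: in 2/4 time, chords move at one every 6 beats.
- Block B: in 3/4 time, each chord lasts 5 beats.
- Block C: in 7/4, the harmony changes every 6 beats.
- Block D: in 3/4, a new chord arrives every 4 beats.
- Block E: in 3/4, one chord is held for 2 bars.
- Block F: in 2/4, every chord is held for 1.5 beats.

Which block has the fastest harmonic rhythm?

Block F

A: 2/6 = 1/3 chords/bar.
B: 3/5 = 0.6 chords/bar.
C: 7/6 = 7/6 chords/bar.
D: 3/4 = 0.75 chords/bar.
E: 3/6 = 0.5 chords/bar.
F: 2/1.5 = 4/3 chords/bar.
Fastest is F at 4/3 chords/bar.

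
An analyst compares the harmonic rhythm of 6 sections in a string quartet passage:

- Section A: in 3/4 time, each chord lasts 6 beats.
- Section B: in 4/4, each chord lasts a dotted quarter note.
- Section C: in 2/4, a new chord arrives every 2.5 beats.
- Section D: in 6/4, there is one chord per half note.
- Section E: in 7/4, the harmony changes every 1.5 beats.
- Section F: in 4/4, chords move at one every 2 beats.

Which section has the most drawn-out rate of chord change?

A: 3/6 = 0.5 chords/bar.
B: 4/1.5 = 8/3 chords/bar.
C: 2/2.5 = 0.8 chords/bar.
D: 6/2 = 3 chords/bar.
E: 7/1.5 = 14/3 chords/bar.
F: 4/2 = 2 chords/bar.
Slowest is A at 0.5 chords/bar.

Section A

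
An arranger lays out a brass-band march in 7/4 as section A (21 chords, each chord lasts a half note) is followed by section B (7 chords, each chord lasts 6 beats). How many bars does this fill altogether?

A: 21 × 2 = 42 beats = 6 bars.
B: 7 × 6 = 42 beats = 6 bars.
Total: 6 + 6 = 12 bars.

12 bars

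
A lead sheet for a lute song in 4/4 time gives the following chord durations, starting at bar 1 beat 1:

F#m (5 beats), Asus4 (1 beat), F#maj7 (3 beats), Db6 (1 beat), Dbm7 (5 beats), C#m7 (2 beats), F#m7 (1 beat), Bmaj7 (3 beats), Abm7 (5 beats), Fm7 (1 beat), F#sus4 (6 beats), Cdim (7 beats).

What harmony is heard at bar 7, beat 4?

Beat 4 of bar 7 is beat (7−1)×4 + 4 = 28 overall.
Running totals: F#m ends at 5, Asus4 ends at 6, F#maj7 ends at 9, Db6 ends at 10, Dbm7 ends at 15, C#m7 ends at 17, F#m7 ends at 18, Bmaj7 ends at 21, Abm7 ends at 26, Fm7 ends at 27, F#sus4 ends at 33.
Beat 28 falls within F#sus4.

F#sus4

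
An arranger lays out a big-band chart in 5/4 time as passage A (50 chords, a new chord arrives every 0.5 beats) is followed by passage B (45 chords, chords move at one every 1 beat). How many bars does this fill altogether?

14 bars

A: 50 × 0.5 = 25 beats = 5 bars.
B: 45 × 1 = 45 beats = 9 bars.
Total: 5 + 9 = 14 bars.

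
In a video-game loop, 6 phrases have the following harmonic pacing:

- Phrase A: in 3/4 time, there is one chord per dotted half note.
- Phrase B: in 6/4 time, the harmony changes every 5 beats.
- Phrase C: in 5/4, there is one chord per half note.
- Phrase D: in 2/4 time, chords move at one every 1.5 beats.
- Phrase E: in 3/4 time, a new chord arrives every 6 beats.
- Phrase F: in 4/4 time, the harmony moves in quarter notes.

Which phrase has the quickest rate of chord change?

Phrase F

A: 3 beats/bar ÷ 3 beats/chord = 1 chord/bar.
B: 6 beats/bar ÷ 5 beats/chord = 1.2 chords/bar.
C: 5 beats/bar ÷ 2 beats/chord = 2.5 chords/bar.
D: 2 beats/bar ÷ 1.5 beats/chord = 4/3 chords/bar.
E: 3 beats/bar ÷ 6 beats/chord = 0.5 chords/bar.
F: 4 beats/bar ÷ 1 beat/chord = 4 chords/bar.
Fastest is F at 4 chords/bar.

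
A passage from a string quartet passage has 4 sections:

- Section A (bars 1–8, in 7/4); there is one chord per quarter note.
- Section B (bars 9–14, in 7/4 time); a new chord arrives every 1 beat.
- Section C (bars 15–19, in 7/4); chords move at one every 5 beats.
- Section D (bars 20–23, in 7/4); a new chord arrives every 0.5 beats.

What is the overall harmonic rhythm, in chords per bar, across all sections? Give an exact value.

7 chords per bar

A: 8 × 7 = 56 beats ÷ 1 = 56 chords.
B: 6 × 7 = 42 beats ÷ 1 = 42 chords.
C: 5 × 7 = 35 beats ÷ 5 = 7 chords.
D: 4 × 7 = 28 beats ÷ 0.5 = 56 chords.
Overall: 161 chords over 23 bars → 161/23 = 7 chords per bar.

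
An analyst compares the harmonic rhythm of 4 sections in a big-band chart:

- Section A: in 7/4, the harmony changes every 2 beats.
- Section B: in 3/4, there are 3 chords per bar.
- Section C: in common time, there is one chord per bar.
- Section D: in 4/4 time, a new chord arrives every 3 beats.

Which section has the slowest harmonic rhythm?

A: 7/2 = 3.5 chords/bar.
B: 3/1 = 3 chords/bar.
C: 4/4 = 1 chord/bar.
D: 4/3 = 4/3 chords/bar.
Slowest is C at 1 chords/bar.

Section C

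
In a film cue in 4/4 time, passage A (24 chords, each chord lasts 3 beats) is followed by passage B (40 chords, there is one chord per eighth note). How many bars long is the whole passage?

23 bars

A: 24 × 3 = 72 beats = 18 bars.
B: 40 × 0.5 = 20 beats = 5 bars.
Total: 18 + 5 = 23 bars.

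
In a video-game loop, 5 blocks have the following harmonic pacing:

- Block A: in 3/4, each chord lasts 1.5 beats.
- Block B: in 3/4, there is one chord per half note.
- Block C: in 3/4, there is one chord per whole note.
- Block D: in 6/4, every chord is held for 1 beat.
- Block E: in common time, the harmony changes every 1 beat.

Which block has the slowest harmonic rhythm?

Block C

A: each chord is 1.5 beats in 3/4, so 2 per bar.
B: each chord is 2 beats in 3/4, so 1.5 per bar.
C: each chord is 4 beats in 3/4, so 0.75 per bar.
D: each chord is 1 beat in 6/4, so 6 per bar.
E: each chord is 1 beat in 4/4, so 4 per bar.
Slowest is C at 0.75 chords/bar.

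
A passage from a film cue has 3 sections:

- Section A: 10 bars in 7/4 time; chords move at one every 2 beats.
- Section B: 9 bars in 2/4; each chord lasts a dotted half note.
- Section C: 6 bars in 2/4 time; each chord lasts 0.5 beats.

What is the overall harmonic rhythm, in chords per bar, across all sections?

A: 10 bars of 7 beats is 70 beats; at 2 beats each that's 35 chords.
B: 9 bars of 2 beats is 18 beats; at 3 beats each that's 6 chords.
C: 6 bars of 2 beats is 12 beats; at 0.5 beats each that's 24 chords.
Overall: 65 chords over 25 bars → 65/25 = 2.6 chords per bar.

2.6 chords per bar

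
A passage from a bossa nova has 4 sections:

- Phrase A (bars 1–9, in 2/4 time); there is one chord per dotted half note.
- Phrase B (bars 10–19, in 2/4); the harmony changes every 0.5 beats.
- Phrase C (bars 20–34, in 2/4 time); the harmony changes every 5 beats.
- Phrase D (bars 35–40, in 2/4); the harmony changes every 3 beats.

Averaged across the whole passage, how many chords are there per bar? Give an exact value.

A: 9 bars of 2 beats is 18 beats; at 3 beats each that's 6 chords.
B: 10 bars of 2 beats is 20 beats; at 0.5 beats each that's 40 chords.
C: 15 bars of 2 beats is 30 beats; at 5 beats each that's 6 chords.
D: 6 bars of 2 beats is 12 beats; at 3 beats each that's 4 chords.
Overall: 56 chords over 40 bars → 56/40 = 1.4 chords per bar.

1.4 chords per bar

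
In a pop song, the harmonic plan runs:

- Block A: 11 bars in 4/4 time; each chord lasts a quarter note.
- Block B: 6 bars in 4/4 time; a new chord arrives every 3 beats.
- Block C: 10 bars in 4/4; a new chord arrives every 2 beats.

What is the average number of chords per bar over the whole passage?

A: 11 bars of 4 beats is 44 beats; at 1 beat each that's 44 chords.
B: 6 bars of 4 beats is 24 beats; at 3 beats each that's 8 chords.
C: 10 bars of 4 beats is 40 beats; at 2 beats each that's 20 chords.
Overall: 72 chords over 27 bars → 72/27 = 8/3 chords per bar.

8/3 chords per bar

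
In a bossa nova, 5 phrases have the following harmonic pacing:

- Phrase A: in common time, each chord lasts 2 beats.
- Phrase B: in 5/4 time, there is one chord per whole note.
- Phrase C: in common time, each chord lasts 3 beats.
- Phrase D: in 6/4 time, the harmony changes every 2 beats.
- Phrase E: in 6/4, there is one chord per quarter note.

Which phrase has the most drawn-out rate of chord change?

Phrase B

A: 4/2 = 2 chords/bar.
B: 5/4 = 1.25 chords/bar.
C: 4/3 = 4/3 chords/bar.
D: 6/2 = 3 chords/bar.
E: 6/1 = 6 chords/bar.
Slowest is B at 1.25 chords/bar.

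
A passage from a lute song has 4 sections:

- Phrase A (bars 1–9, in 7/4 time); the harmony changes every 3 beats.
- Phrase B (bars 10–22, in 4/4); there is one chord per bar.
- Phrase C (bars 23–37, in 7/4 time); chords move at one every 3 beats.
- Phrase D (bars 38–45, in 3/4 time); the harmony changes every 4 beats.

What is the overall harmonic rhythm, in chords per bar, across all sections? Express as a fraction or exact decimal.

A: 9 × 7 = 63 beats ÷ 3 = 21 chords.
B: 13 × 4 = 52 beats ÷ 4 = 13 chords.
C: 15 × 7 = 105 beats ÷ 3 = 35 chords.
D: 8 × 3 = 24 beats ÷ 4 = 6 chords.
Overall: 75 chords over 45 bars → 75/45 = 5/3 chords per bar.

5/3 chords per bar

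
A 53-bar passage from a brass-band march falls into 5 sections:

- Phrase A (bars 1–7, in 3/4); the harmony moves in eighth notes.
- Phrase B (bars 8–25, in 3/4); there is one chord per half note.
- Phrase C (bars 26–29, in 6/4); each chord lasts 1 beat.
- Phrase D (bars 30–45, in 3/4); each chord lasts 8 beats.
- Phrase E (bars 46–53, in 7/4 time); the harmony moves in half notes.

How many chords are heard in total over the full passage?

127 chords

A: 7 bars × 3 beats = 21 beats; 0.5 beats/chord → 42 chords.
B: 18 bars × 3 beats = 54 beats; 2 beats/chord → 27 chords.
C: 4 bars × 6 beats = 24 beats; 1 beat/chord → 24 chords.
D: 16 bars × 3 beats = 48 beats; 8 beats/chord → 6 chords.
E: 8 bars × 7 beats = 56 beats; 2 beats/chord → 28 chords.
Total: 42 + 27 + 24 + 6 + 28 = 127.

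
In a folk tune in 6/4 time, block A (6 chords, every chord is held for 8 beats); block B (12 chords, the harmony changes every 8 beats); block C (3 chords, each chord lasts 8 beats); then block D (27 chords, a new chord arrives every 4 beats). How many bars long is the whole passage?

46 bars

A: 6 × 8 = 48 beats = 8 bars.
B: 12 × 8 = 96 beats = 16 bars.
C: 3 × 8 = 24 beats = 4 bars.
D: 27 × 4 = 108 beats = 18 bars.
Total: 8 + 16 + 4 + 18 = 46 bars.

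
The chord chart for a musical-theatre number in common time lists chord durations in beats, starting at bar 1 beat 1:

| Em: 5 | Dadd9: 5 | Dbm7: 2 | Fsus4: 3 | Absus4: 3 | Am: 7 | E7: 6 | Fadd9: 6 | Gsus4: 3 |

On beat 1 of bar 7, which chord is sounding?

Am

Beat 1 of bar 7 is beat (7−1)×4 + 1 = 25 overall.
Running totals: Em ends at 5, Dadd9 ends at 10, Dbm7 ends at 12, Fsus4 ends at 15, Absus4 ends at 18, Am ends at 25.
Beat 25 falls within Am.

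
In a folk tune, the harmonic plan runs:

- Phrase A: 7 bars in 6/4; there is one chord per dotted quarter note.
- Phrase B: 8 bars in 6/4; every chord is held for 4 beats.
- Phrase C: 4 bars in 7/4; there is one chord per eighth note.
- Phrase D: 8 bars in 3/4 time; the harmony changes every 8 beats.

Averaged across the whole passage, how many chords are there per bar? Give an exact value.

A: 7 bars of 6 beats is 42 beats; at 1.5 beats each that's 28 chords.
B: 8 bars of 6 beats is 48 beats; at 4 beats each that's 12 chords.
C: 4 bars of 7 beats is 28 beats; at 0.5 beats each that's 56 chords.
D: 8 bars of 3 beats is 24 beats; at 8 beats each that's 3 chords.
Overall: 99 chords over 27 bars → 99/27 = 11/3 chords per bar.

11/3 chords per bar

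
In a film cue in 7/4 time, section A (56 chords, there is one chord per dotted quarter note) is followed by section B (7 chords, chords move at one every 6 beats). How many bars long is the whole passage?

A: 56 × 1.5 = 84 beats = 12 bars.
B: 7 × 6 = 42 beats = 6 bars.
Total: 12 + 6 = 18 bars.

18 bars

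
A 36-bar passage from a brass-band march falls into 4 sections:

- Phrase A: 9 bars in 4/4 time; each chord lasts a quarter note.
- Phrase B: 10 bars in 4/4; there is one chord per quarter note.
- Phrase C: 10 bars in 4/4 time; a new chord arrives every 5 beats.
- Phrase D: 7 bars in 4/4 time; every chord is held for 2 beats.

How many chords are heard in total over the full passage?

A: 9·4 = 36 beats, 36/1 = 36 chords.
B: 10·4 = 40 beats, 40/1 = 40 chords.
C: 10·4 = 40 beats, 40/5 = 8 chords.
D: 7·4 = 28 beats, 28/2 = 14 chords.
Total: 36 + 40 + 8 + 14 = 98.

98 chords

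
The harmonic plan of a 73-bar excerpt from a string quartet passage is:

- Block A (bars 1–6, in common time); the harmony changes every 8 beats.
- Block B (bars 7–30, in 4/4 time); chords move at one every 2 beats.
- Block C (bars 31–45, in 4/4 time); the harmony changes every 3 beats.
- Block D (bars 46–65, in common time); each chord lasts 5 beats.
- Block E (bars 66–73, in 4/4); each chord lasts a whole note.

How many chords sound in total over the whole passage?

95 chords

A: 6·4 = 24 beats, 24/8 = 3 chords.
B: 24·4 = 96 beats, 96/2 = 48 chords.
C: 15·4 = 60 beats, 60/3 = 20 chords.
D: 20·4 = 80 beats, 80/5 = 16 chords.
E: 8·4 = 32 beats, 32/4 = 8 chords.
Total: 3 + 48 + 20 + 16 + 8 = 95.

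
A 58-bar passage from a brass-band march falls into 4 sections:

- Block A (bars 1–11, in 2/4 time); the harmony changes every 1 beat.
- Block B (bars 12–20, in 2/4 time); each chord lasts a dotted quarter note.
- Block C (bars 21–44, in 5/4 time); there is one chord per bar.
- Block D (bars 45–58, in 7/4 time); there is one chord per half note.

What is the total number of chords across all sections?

107 chords

A: 11·2 = 22 beats, 22/1 = 22 chords.
B: 9·2 = 18 beats, 18/1.5 = 12 chords.
C: 24·5 = 120 beats, 120/5 = 24 chords.
D: 14·7 = 98 beats, 98/2 = 49 chords.
Total: 22 + 12 + 24 + 49 = 107.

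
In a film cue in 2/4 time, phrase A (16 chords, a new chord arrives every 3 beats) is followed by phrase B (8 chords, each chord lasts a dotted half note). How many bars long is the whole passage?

A: 16 × 3 = 48 beats = 24 bars.
B: 8 × 3 = 24 beats = 12 bars.
Total: 24 + 12 = 36 bars.

36 bars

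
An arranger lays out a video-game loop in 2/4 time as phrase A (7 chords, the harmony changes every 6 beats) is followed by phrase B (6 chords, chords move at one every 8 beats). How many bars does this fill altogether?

45 bars

A: 7 × 6 = 42 beats = 21 bars.
B: 6 × 8 = 48 beats = 24 bars.
Total: 21 + 24 = 45 bars.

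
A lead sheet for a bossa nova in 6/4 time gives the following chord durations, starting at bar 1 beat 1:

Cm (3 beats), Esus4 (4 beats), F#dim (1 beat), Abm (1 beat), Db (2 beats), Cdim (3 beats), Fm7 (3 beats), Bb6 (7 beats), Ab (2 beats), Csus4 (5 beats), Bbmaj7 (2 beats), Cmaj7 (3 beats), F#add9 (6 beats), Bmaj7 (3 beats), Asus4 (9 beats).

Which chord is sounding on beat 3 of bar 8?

Beat 3 of bar 8 is beat (8−1)×6 + 3 = 45 overall.
Running totals: Cm ends at 3, Esus4 ends at 7, F#dim ends at 8, Abm ends at 9, Db ends at 11, Cdim ends at 14, Fm7 ends at 17, Bb6 ends at 24, Ab ends at 26, Csus4 ends at 31, Bbmaj7 ends at 33, Cmaj7 ends at 36, F#add9 ends at 42, Bmaj7 ends at 45.
Beat 45 falls within Bmaj7.

Bmaj7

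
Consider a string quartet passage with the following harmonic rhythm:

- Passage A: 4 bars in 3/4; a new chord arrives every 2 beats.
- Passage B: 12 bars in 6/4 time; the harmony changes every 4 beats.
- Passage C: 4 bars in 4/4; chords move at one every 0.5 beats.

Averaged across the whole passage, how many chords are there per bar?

A: 4 bars of 3 beats is 12 beats; at 2 beats each that's 6 chords.
B: 12 bars of 6 beats is 72 beats; at 4 beats each that's 18 chords.
C: 4 bars of 4 beats is 16 beats; at 0.5 beats each that's 32 chords.
Overall: 56 chords over 20 bars → 56/20 = 2.8 chords per bar.

2.8 chords per bar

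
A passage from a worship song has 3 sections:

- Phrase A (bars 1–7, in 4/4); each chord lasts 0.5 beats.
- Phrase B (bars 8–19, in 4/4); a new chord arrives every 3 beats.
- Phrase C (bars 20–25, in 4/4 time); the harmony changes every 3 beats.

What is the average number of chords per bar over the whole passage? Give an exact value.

A: 7 bars of 4 beats is 28 beats; at 0.5 beats each that's 56 chords.
B: 12 bars of 4 beats is 48 beats; at 3 beats each that's 16 chords.
C: 6 bars of 4 beats is 24 beats; at 3 beats each that's 8 chords.
Overall: 80 chords over 25 bars → 80/25 = 3.2 chords per bar.

3.2 chords per bar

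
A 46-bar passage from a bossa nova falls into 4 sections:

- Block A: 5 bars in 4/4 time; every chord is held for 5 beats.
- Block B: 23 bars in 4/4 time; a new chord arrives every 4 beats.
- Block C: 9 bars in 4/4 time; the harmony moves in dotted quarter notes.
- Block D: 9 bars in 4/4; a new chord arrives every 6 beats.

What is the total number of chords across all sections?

57 chords

A: 5 bars × 4 beats = 20 beats; 5 beats/chord → 4 chords.
B: 23 bars × 4 beats = 92 beats; 4 beats/chord → 23 chords.
C: 9 bars × 4 beats = 36 beats; 1.5 beats/chord → 24 chords.
D: 9 bars × 4 beats = 36 beats; 6 beats/chord → 6 chords.
Total: 4 + 23 + 24 + 6 = 57.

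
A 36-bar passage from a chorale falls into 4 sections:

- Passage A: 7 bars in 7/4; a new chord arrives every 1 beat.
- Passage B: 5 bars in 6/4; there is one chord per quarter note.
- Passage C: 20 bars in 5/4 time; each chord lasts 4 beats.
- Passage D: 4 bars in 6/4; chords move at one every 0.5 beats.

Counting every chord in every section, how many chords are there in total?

152 chords

A: 7·7 = 49 beats, 49/1 = 49 chords.
B: 5·6 = 30 beats, 30/1 = 30 chords.
C: 20·5 = 100 beats, 100/4 = 25 chords.
D: 4·6 = 24 beats, 24/0.5 = 48 chords.
Total: 49 + 30 + 25 + 48 = 152.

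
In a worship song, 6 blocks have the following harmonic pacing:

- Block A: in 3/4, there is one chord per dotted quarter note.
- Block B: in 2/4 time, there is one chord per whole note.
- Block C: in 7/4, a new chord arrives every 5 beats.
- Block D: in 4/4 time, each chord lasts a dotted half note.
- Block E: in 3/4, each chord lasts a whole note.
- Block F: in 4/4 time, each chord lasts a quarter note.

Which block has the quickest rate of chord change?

Block F

A: 3 beats/bar ÷ 1.5 beats/chord = 2 chords/bar.
B: 2 beats/bar ÷ 4 beats/chord = 0.5 chords/bar.
C: 7 beats/bar ÷ 5 beats/chord = 1.4 chords/bar.
D: 4 beats/bar ÷ 3 beats/chord = 4/3 chords/bar.
E: 3 beats/bar ÷ 4 beats/chord = 0.75 chords/bar.
F: 4 beats/bar ÷ 1 beat/chord = 4 chords/bar.
Fastest is F at 4 chords/bar.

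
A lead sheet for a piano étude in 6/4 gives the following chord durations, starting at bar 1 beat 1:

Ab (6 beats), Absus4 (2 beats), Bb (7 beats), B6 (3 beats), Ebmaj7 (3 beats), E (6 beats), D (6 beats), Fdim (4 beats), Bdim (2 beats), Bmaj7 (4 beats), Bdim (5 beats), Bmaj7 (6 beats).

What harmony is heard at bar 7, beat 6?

Beat 6 of bar 7 is beat (7−1)×6 + 6 = 42 overall.
Running totals: Ab ends at 6, Absus4 ends at 8, Bb ends at 15, B6 ends at 18, Ebmaj7 ends at 21, E ends at 27, D ends at 33, Fdim ends at 37, Bdim ends at 39, Bmaj7 ends at 43.
Beat 42 falls within Bmaj7.

Bmaj7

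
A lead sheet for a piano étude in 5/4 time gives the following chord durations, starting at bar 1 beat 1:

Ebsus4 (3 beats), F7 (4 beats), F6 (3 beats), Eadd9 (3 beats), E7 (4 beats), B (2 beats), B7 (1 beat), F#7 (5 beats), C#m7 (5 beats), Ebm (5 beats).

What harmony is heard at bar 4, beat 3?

B

Beat 3 of bar 4 is beat (4−1)×5 + 3 = 18 overall.
Running totals: Ebsus4 ends at 3, F7 ends at 7, F6 ends at 10, Eadd9 ends at 13, E7 ends at 17, B ends at 19.
Beat 18 falls within B.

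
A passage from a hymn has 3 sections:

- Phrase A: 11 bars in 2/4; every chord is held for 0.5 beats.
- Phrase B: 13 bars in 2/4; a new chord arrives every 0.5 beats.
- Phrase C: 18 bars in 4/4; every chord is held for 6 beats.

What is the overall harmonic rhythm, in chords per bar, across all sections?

A: 11 bars of 2 beats is 22 beats; at 0.5 beats each that's 44 chords.
B: 13 bars of 2 beats is 26 beats; at 0.5 beats each that's 52 chords.
C: 18 bars of 4 beats is 72 beats; at 6 beats each that's 12 chords.
Overall: 108 chords over 42 bars → 108/42 = 18/7 chords per bar.

18/7 chords per bar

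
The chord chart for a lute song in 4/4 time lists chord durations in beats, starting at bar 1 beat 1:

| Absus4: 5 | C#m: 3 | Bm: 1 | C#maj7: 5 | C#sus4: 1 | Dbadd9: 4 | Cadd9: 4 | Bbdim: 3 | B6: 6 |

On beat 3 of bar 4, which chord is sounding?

C#sus4

Beat 3 of bar 4 is beat (4−1)×4 + 3 = 15 overall.
Running totals: Absus4 ends at 5, C#m ends at 8, Bm ends at 9, C#maj7 ends at 14, C#sus4 ends at 15.
Beat 15 falls within C#sus4.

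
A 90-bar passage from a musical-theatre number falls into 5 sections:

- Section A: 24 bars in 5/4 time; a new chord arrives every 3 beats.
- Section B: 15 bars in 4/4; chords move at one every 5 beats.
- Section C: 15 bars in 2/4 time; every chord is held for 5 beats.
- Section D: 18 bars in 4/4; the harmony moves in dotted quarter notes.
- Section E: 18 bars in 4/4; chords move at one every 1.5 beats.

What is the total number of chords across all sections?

A: 24 bars × 5 beats = 120 beats; 3 beats/chord → 40 chords.
B: 15 bars × 4 beats = 60 beats; 5 beats/chord → 12 chords.
C: 15 bars × 2 beats = 30 beats; 5 beats/chord → 6 chords.
D: 18 bars × 4 beats = 72 beats; 1.5 beats/chord → 48 chords.
E: 18 bars × 4 beats = 72 beats; 1.5 beats/chord → 48 chords.
Total: 40 + 12 + 6 + 48 + 48 = 154.

154 chords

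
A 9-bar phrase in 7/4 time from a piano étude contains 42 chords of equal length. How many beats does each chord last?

9 bars × 7 beats/bar = 63 beats total.
63 beats ÷ 42 chords = 1.5 beats per chord.
(That is a dotted quarter note.)

1.5 beats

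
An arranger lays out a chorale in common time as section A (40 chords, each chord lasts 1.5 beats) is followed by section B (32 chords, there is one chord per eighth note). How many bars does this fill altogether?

19 bars

A: 40 × 1.5 = 60 beats = 15 bars.
B: 32 × 0.5 = 16 beats = 4 bars.
Total: 15 + 4 = 19 bars.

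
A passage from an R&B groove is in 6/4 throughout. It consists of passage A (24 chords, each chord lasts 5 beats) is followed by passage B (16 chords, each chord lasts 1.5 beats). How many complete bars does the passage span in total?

A: 24 × 5 = 120 beats = 20 bars.
B: 16 × 1.5 = 24 beats = 4 bars.
Total: 20 + 4 = 24 bars.

24 bars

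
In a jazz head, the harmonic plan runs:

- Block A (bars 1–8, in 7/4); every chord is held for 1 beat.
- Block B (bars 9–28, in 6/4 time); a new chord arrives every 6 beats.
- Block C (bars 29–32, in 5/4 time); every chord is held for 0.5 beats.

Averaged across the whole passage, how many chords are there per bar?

3.625 chords per bar

A: 8 × 7 = 56 beats ÷ 1 = 56 chords.
B: 20 × 6 = 120 beats ÷ 6 = 20 chords.
C: 4 × 5 = 20 beats ÷ 0.5 = 40 chords.
Overall: 116 chords over 32 bars → 116/32 = 3.625 chords per bar.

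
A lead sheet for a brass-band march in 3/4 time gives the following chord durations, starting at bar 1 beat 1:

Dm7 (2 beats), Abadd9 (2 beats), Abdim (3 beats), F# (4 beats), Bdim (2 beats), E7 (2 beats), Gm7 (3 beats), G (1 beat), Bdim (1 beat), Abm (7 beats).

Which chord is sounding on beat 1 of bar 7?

G

Beat 1 of bar 7 is beat (7−1)×3 + 1 = 19 overall.
Running totals: Dm7 ends at 2, Abadd9 ends at 4, Abdim ends at 7, F# ends at 11, Bdim ends at 13, E7 ends at 15, Gm7 ends at 18, G ends at 19.
Beat 19 falls within G.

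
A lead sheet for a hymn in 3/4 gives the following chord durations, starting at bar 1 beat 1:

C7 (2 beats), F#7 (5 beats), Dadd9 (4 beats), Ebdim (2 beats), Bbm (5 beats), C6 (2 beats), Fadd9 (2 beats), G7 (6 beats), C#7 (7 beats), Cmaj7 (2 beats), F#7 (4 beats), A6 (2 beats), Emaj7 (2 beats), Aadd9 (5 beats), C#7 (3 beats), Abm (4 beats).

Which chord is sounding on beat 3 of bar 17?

Beat 3 of bar 17 is beat (17−1)×3 + 3 = 51 overall.
Running totals: C7 ends at 2, F#7 ends at 7, Dadd9 ends at 11, Ebdim ends at 13, Bbm ends at 18, C6 ends at 20, Fadd9 ends at 22, G7 ends at 28, C#7 ends at 35, Cmaj7 ends at 37, F#7 ends at 41, A6 ends at 43, Emaj7 ends at 45, Aadd9 ends at 50, C#7 ends at 53.
Beat 51 falls within C#7.

C#7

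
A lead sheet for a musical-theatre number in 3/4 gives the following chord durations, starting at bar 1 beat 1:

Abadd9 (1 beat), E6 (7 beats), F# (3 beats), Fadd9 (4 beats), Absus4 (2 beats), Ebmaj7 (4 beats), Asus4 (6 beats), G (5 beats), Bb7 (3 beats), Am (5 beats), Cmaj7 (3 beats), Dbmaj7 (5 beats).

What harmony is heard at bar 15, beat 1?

Cmaj7

Beat 1 of bar 15 is beat (15−1)×3 + 1 = 43 overall.
Running totals: Abadd9 ends at 1, E6 ends at 8, F# ends at 11, Fadd9 ends at 15, Absus4 ends at 17, Ebmaj7 ends at 21, Asus4 ends at 27, G ends at 32, Bb7 ends at 35, Am ends at 40, Cmaj7 ends at 43.
Beat 43 falls within Cmaj7.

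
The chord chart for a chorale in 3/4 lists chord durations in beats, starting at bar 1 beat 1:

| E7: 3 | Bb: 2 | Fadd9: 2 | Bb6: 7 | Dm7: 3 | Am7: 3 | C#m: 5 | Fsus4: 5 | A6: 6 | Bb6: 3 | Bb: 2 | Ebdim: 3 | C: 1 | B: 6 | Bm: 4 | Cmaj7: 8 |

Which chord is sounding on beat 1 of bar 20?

Beat 1 of bar 20 is beat (20−1)×3 + 1 = 58 overall.
Running totals: E7 ends at 3, Bb ends at 5, Fadd9 ends at 7, Bb6 ends at 14, Dm7 ends at 17, Am7 ends at 20, C#m ends at 25, Fsus4 ends at 30, A6 ends at 36, Bb6 ends at 39, Bb ends at 41, Ebdim ends at 44, C ends at 45, B ends at 51, Bm ends at 55, Cmaj7 ends at 63.
Beat 58 falls within Cmaj7.

Cmaj7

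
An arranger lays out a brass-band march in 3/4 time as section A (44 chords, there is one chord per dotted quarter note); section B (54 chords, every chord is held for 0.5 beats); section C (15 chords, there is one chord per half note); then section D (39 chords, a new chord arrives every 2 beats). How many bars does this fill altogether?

67 bars

A: 44 × 1.5 = 66 beats = 22 bars.
B: 54 × 0.5 = 27 beats = 9 bars.
C: 15 × 2 = 30 beats = 10 bars.
D: 39 × 2 = 78 beats = 26 bars.
Total: 22 + 9 + 10 + 26 = 67 bars.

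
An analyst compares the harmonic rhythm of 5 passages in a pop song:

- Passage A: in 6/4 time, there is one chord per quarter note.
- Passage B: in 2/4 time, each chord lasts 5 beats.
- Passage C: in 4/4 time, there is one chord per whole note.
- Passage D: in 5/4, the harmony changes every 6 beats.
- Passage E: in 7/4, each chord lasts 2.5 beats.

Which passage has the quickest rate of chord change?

Passage A

A: each chord is 1 beat in 6/4, so 6 per bar.
B: each chord is 5 beats in 2/4, so 0.4 per bar.
C: each chord is 4 beats in 4/4, so 1 per bar.
D: each chord is 6 beats in 5/4, so 5/6 per bar.
E: each chord is 2.5 beats in 7/4, so 2.8 per bar.
Fastest is A at 6 chords/bar.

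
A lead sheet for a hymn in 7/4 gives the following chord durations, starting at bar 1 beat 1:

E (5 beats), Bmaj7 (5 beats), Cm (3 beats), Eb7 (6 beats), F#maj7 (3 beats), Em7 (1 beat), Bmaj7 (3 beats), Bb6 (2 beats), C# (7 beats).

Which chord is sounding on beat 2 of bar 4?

Em7

Beat 2 of bar 4 is beat (4−1)×7 + 2 = 23 overall.
Running totals: E ends at 5, Bmaj7 ends at 10, Cm ends at 13, Eb7 ends at 19, F#maj7 ends at 22, Em7 ends at 23.
Beat 23 falls within Em7.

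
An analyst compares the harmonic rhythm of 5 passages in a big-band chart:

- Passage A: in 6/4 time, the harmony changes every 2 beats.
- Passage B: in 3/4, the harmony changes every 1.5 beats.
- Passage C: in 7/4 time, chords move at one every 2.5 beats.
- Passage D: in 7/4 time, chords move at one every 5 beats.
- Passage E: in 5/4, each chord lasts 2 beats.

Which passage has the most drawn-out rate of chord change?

Passage D

A: 6 beats/bar ÷ 2 beats/chord = 3 chords/bar.
B: 3 beats/bar ÷ 1.5 beats/chord = 2 chords/bar.
C: 7 beats/bar ÷ 2.5 beats/chord = 2.8 chords/bar.
D: 7 beats/bar ÷ 5 beats/chord = 1.4 chords/bar.
E: 5 beats/bar ÷ 2 beats/chord = 2.5 chords/bar.
Slowest is D at 1.4 chords/bar.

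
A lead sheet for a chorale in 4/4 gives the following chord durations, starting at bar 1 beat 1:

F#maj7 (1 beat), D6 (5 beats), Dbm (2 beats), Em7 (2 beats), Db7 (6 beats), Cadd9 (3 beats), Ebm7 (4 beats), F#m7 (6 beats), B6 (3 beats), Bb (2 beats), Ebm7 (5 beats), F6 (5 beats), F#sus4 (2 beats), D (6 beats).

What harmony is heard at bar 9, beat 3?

Ebm7

Beat 3 of bar 9 is beat (9−1)×4 + 3 = 35 overall.
Running totals: F#maj7 ends at 1, D6 ends at 6, Dbm ends at 8, Em7 ends at 10, Db7 ends at 16, Cadd9 ends at 19, Ebm7 ends at 23, F#m7 ends at 29, B6 ends at 32, Bb ends at 34, Ebm7 ends at 39.
Beat 35 falls within Ebm7.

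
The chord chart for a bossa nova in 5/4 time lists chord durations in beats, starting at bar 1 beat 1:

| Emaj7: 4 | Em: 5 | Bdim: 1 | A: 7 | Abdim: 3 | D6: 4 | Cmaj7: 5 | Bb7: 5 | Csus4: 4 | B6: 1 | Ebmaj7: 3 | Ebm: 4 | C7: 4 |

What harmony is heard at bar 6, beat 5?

Bb7

Beat 5 of bar 6 is beat (6−1)×5 + 5 = 30 overall.
Running totals: Emaj7 ends at 4, Em ends at 9, Bdim ends at 10, A ends at 17, Abdim ends at 20, D6 ends at 24, Cmaj7 ends at 29, Bb7 ends at 34.
Beat 30 falls within Bb7.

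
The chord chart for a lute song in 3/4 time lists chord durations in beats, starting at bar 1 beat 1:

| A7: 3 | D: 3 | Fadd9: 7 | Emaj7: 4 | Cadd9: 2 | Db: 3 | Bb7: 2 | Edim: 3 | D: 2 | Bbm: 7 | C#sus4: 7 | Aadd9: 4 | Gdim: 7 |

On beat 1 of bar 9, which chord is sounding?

Edim

Beat 1 of bar 9 is beat (9−1)×3 + 1 = 25 overall.
Running totals: A7 ends at 3, D ends at 6, Fadd9 ends at 13, Emaj7 ends at 17, Cadd9 ends at 19, Db ends at 22, Bb7 ends at 24, Edim ends at 27.
Beat 25 falls within Edim.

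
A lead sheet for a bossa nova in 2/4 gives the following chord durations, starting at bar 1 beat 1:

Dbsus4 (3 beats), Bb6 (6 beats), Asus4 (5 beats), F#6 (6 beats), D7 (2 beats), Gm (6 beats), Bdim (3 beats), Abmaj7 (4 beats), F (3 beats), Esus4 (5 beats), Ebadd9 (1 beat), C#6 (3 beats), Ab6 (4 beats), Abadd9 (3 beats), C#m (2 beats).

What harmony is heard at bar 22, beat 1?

Esus4

Beat 1 of bar 22 is beat (22−1)×2 + 1 = 43 overall.
Running totals: Dbsus4 ends at 3, Bb6 ends at 9, Asus4 ends at 14, F#6 ends at 20, D7 ends at 22, Gm ends at 28, Bdim ends at 31, Abmaj7 ends at 35, F ends at 38, Esus4 ends at 43.
Beat 43 falls within Esus4.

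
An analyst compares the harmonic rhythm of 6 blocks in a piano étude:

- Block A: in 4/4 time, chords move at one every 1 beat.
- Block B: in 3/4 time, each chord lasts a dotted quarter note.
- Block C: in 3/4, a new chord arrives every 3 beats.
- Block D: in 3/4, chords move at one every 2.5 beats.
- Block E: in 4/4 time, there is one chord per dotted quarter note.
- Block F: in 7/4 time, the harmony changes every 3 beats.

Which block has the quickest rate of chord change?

A: 4/1 = 4 chords/bar.
B: 3/1.5 = 2 chords/bar.
C: 3/3 = 1 chord/bar.
D: 3/2.5 = 1.2 chords/bar.
E: 4/1.5 = 8/3 chords/bar.
F: 7/3 = 7/3 chords/bar.
Fastest is A at 4 chords/bar.

Block A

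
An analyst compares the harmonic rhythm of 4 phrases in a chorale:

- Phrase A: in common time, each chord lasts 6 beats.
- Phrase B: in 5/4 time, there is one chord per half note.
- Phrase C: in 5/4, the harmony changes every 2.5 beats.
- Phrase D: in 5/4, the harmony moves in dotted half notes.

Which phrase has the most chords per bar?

A: each chord is 6 beats in 4/4, so 2/3 per bar.
B: each chord is 2 beats in 5/4, so 2.5 per bar.
C: each chord is 2.5 beats in 5/4, so 2 per bar.
D: each chord is 3 beats in 5/4, so 5/3 per bar.
Fastest is B at 2.5 chords/bar.

Phrase B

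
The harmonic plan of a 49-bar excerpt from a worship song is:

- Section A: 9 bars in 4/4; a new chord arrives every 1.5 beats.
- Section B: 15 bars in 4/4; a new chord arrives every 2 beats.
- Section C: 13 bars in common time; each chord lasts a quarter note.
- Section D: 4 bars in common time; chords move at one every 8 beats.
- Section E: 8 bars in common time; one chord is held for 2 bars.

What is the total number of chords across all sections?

A: 9 bars × 4 beats = 36 beats; 1.5 beats/chord → 24 chords.
B: 15 bars × 4 beats = 60 beats; 2 beats/chord → 30 chords.
C: 13 bars × 4 beats = 52 beats; 1 beat/chord → 52 chords.
D: 4 bars × 4 beats = 16 beats; 8 beats/chord → 2 chords.
E: 8 bars × 4 beats = 32 beats; 8 beats/chord → 4 chords.
Total: 24 + 30 + 52 + 2 + 4 = 112.

112 chords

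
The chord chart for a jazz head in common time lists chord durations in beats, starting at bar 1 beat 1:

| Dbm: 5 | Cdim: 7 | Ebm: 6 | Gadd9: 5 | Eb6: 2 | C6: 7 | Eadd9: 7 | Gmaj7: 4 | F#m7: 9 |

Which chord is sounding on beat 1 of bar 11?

Beat 1 of bar 11 is beat (11−1)×4 + 1 = 41 overall.
Running totals: Dbm ends at 5, Cdim ends at 12, Ebm ends at 18, Gadd9 ends at 23, Eb6 ends at 25, C6 ends at 32, Eadd9 ends at 39, Gmaj7 ends at 43.
Beat 41 falls within Gmaj7.

Gmaj7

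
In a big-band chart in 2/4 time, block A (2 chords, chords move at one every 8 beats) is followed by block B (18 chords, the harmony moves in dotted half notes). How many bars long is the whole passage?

A: 2 × 8 = 16 beats = 8 bars.
B: 18 × 3 = 54 beats = 27 bars.
Total: 8 + 27 = 35 bars.

35 bars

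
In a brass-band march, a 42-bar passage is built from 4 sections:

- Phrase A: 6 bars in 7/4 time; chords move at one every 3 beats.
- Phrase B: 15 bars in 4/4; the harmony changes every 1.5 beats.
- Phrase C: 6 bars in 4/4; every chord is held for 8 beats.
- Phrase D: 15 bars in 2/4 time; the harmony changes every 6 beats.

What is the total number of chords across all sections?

A: 6·7 = 42 beats, 42/3 = 14 chords.
B: 15·4 = 60 beats, 60/1.5 = 40 chords.
C: 6·4 = 24 beats, 24/8 = 3 chords.
D: 15·2 = 30 beats, 30/6 = 5 chords.
Total: 14 + 40 + 3 + 5 = 62.

62 chords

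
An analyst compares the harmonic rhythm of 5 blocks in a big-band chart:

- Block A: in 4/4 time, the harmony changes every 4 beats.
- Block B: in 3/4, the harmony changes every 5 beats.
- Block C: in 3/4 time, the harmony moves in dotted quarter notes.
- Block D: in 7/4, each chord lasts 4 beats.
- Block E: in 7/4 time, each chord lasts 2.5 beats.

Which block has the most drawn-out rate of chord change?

Block B

A: 4 beats/bar ÷ 4 beats/chord = 1 chord/bar.
B: 3 beats/bar ÷ 5 beats/chord = 0.6 chords/bar.
C: 3 beats/bar ÷ 1.5 beats/chord = 2 chords/bar.
D: 7 beats/bar ÷ 4 beats/chord = 1.75 chords/bar.
E: 7 beats/bar ÷ 2.5 beats/chord = 2.8 chords/bar.
Slowest is B at 0.6 chords/bar.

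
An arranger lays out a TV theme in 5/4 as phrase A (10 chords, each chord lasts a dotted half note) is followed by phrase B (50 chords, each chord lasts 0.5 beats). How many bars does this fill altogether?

11 bars

A: 10 × 3 = 30 beats = 6 bars.
B: 50 × 0.5 = 25 beats = 5 bars.
Total: 6 + 5 = 11 bars.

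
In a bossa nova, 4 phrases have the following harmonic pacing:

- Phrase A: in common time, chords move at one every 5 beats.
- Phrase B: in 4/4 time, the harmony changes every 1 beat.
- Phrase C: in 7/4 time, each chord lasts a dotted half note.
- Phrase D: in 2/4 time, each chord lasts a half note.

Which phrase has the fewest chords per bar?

A: 4 beats/bar ÷ 5 beats/chord = 0.8 chords/bar.
B: 4 beats/bar ÷ 1 beat/chord = 4 chords/bar.
C: 7 beats/bar ÷ 3 beats/chord = 7/3 chords/bar.
D: 2 beats/bar ÷ 2 beats/chord = 1 chord/bar.
Slowest is A at 0.8 chords/bar.

Phrase A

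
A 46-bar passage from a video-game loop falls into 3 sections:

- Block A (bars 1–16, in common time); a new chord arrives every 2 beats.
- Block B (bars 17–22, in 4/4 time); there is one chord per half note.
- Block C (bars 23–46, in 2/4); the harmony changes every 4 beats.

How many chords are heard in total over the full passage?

A has 64 beats and chords last 2 each, so 32 chords.
B has 24 beats and chords last 2 each, so 12 chords.
C has 48 beats and chords last 4 each, so 12 chords.
Total: 32 + 12 + 12 = 56.

56 chords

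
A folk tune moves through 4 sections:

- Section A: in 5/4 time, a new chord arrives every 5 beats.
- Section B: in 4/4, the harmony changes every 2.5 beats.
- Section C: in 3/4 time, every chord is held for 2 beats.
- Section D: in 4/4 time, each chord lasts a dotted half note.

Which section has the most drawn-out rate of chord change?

A: 5/5 = 1 chord/bar.
B: 4/2.5 = 1.6 chords/bar.
C: 3/2 = 1.5 chords/bar.
D: 4/3 = 4/3 chords/bar.
Slowest is A at 1 chords/bar.

Section A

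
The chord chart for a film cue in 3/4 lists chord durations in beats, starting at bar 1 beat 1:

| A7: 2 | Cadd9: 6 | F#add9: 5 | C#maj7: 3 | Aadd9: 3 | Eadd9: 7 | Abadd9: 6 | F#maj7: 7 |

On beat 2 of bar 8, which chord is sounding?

Beat 2 of bar 8 is beat (8−1)×3 + 2 = 23 overall.
Running totals: A7 ends at 2, Cadd9 ends at 8, F#add9 ends at 13, C#maj7 ends at 16, Aadd9 ends at 19, Eadd9 ends at 26.
Beat 23 falls within Eadd9.

Eadd9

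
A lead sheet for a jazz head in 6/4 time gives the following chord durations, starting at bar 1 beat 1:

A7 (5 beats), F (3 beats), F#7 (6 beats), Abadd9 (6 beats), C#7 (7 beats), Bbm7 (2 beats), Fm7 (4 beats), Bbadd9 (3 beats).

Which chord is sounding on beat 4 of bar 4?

Beat 4 of bar 4 is beat (4−1)×6 + 4 = 22 overall.
Running totals: A7 ends at 5, F ends at 8, F#7 ends at 14, Abadd9 ends at 20, C#7 ends at 27.
Beat 22 falls within C#7.

C#7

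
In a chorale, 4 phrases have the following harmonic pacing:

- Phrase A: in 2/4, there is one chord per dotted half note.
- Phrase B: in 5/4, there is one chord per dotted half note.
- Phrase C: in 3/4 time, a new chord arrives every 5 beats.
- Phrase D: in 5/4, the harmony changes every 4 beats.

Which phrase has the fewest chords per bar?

A: 2/3 = 2/3 chords/bar.
B: 5/3 = 5/3 chords/bar.
C: 3/5 = 0.6 chords/bar.
D: 5/4 = 1.25 chords/bar.
Slowest is C at 0.6 chords/bar.

Phrase C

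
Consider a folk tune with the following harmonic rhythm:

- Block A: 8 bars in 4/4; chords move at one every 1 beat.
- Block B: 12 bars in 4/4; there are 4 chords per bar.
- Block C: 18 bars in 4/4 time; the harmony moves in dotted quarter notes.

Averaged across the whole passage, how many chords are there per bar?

A: 8 bars of 4 beats is 32 beats; at 1 beat each that's 32 chords.
B: 12 bars of 4 beats is 48 beats; at 1 beat each that's 48 chords.
C: 18 bars of 4 beats is 72 beats; at 1.5 beats each that's 48 chords.
Overall: 128 chords over 38 bars → 128/38 = 64/19 chords per bar.

64/19 chords per bar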